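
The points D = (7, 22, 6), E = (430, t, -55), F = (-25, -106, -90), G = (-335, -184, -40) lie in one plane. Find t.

137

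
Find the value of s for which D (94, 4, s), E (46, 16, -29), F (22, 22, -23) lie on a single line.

-41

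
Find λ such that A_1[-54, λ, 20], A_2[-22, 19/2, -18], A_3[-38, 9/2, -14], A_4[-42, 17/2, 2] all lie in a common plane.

10

The points are coplanar iff A_1A_2 · (A_1A_3 × A_1A_4) = 0.
Expanding, this is linear in λ: (-240)λ + (2400) = 0.
So λ = 10.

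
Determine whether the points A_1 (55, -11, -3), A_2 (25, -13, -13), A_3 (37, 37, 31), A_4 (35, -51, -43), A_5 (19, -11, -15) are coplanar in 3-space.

No

The plane through A_1, A_2, A_3 has normal n = A_1A_2 × A_1A_3 = (412, 1200, -1476) and equation n·P = 13888.
Checking the remaining points: n·A_4 = 16688, n·A_5 = 16768.
Since n·A_4 = 16688 ≠ 13888, A_4 is off the plane and the points are not all coplanar.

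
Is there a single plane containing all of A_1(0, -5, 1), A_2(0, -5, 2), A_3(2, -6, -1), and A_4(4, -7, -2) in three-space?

A normal to the plane through A_1, A_2, A_3 is n = A_1A_2 × A_1A_3 = (1, 2, 0).
The plane has equation n·P = -10. For A_4: n·A_4 = -10.
Equal, so A_4 lies in the plane and all four are coplanar.

Yes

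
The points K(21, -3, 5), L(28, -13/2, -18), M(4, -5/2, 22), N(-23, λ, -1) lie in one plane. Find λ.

-12

Normal to plane KLM: n = (-48, 272, -56); plane equation n·P = -2104.
Requiring n·N = -2104: (272)λ + (1160) = -2104.
So λ = -12.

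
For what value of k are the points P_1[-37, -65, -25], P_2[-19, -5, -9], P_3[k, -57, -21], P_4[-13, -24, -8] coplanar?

-31

Normal to plane P_1P_2P_4: n = (364, 78, -702); plane equation n·P = -988.
Requiring n·P_3 = -988: (364)k + (10296) = -988.
So k = -31.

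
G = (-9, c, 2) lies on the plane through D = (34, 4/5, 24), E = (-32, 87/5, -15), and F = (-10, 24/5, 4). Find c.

38/5

A normal to the plane is n = DE × DF = (-176, 396, 2332/5).
G lies in the plane iff n · DG = 0.
This gives (396)c + (-15048/5) = 0, so c = 38/5.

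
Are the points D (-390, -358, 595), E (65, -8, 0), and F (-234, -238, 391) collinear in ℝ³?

DE = (455, 350, -595), DF = (156, 120, -204).
Each component of DF is 12/35 times the corresponding component of DE, so DF = 12/35·DE and the points are collinear.

Yes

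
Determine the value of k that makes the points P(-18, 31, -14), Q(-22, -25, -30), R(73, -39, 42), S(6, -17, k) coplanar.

The points are coplanar iff PQ · (PR × PS) = 0.
Expanding, this is linear in k: (5376)k + (32256) = 0.
So k = -6.

-6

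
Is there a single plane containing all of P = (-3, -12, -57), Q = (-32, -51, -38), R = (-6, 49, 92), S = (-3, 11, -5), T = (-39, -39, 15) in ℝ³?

The plane through P, Q, R has normal n = PQ × PR = (-6970, 4264, -1886) and equation n·X = 77244.
Checking the remaining points: n·S = 77244, n·T = 77244.
All equal 77244, so all 5 points lie in one plane.

Yes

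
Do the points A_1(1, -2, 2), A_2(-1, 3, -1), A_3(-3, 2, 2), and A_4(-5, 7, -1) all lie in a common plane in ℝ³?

With A_1 as base: A_1A_2 = (-2, 5, -3), A_1A_3 = (-4, 4, 0), A_1A_4 = (-6, 9, -3).
A_1A_3 × A_1A_4 = (-12, -12, -12).
A_1A_2 · (A_1A_3 × A_1A_4) = 0.
The scalar triple product vanishes, so the four points are coplanar.

Yes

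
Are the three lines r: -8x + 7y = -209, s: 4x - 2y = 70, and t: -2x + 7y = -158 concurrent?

No

The three lines meet at one point iff the augmented coefficient matrix [aᵢ bᵢ cᵢ] has rank < 3, i.e. its determinant vanishes.
Here the determinant is -180.
Nonzero, so no common point exists.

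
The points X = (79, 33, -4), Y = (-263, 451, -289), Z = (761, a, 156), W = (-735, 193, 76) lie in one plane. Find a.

-351

Normal to plane XYW: n = (79040, 259350, 285532); plane equation n·P = 13660582.
Requiring n·Z = 13660582: (259350)a + (104692432) = 13660582.
So a = -351.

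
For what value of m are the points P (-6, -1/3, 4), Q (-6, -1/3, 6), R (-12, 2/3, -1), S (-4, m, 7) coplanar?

Normal to plane PQR: n = (-2, -12, 0); plane equation n·X = 16.
Requiring n·S = 16: (-12)m + (8) = 16.
So m = -2/3.

-2/3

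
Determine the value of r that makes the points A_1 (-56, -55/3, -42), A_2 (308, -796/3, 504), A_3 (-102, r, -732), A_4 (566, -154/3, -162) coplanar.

Normal to plane A_1A_2A_4: n = (47658, 383292, 141622); plane equation n·P = -15643992.
Requiring n·A_3 = -15643992: (383292)r + (-108528420) = -15643992.
So r = 727/3.

727/3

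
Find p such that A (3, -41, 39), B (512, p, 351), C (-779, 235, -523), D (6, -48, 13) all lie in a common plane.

-232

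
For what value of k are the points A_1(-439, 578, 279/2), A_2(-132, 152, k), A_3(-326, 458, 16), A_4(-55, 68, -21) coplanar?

115/2

Coplanarity ⇔ det[A_1A_2; A_1A_3; A_1A_4] = 0.
Expanding, this is linear in k: (-11550)k + (664125) = 0.
So k = 115/2.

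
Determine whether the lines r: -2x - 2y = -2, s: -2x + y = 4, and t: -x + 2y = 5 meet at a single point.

The three lines meet at one point iff the augmented coefficient matrix [aᵢ bᵢ cᵢ] has rank < 3, i.e. its determinant vanishes.
Here the determinant is 0.
It vanishes, so the lines are concurrent at (-1, 2).

Yes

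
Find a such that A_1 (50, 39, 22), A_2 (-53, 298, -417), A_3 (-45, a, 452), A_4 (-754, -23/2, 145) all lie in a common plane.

Normal to plane A_1A_2A_4: n = (19375/2, 365625, 426875/2); plane equation n·P = 19439375.
Requiring n·A_3 = 19439375: (365625)a + (192075625/2) = 19439375.
So a = -419/2.

-419/2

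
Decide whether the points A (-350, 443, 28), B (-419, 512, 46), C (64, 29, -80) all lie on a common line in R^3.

Yes

AB = (-69, 69, 18), AC = (414, -414, -108).
Each component of AC is -6 times the corresponding component of AB, so AC = -6·AB and the points are collinear.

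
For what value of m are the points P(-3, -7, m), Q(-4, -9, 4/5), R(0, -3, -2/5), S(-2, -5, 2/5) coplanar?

3/5

The points are coplanar iff PQ · (PR × PS) = 0.
Expanding, this is linear in m: (-4)m + (12/5) = 0.
So m = 3/5.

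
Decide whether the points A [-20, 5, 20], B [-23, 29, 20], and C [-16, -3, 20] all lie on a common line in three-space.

AB = (-3, 24, 0), AC = (4, -8, 0).
Comparing components 1 and 2: (-3)(-8) − (24)(4) = -72 ≠ 0, so AB and AC are not parallel and the points are not collinear.

No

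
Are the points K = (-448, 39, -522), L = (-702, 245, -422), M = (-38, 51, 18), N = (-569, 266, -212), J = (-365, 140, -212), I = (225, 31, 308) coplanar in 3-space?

Yes

The plane through K, L, M has normal n = KL × KM = (110040, 178160, -87508) and equation n·P = 3329496.
Checking the remaining points: n·N = 3329496, n·J = 3329496, n·I = 3329496.
All equal 3329496, so all 6 points lie in one plane.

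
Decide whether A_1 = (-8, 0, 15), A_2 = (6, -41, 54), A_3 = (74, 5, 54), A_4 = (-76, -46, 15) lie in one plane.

Yes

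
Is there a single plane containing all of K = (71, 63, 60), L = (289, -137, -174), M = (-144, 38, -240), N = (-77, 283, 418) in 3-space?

No

With K as base: KL = (218, -200, -234), KM = (-215, -25, -300), KN = (-148, 220, 358).
KM × KN = (57050, 121370, -51000).
KL · (KM × KN) = 96900.
Since 96900 ≠ 0, the four points are not coplanar.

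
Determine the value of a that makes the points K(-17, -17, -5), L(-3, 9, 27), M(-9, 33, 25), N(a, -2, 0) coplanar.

-17

The points are coplanar iff KL · (KM × KN) = 0.
Expanding, this is linear in a: (-820)a + (-13940) = 0.
So a = -17.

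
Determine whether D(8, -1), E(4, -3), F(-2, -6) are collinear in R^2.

DE = (-4, -2), DF = (-10, -5).
det[DE; DF] = (-4)(-5) − (-2)(-10) = 0.
The determinant is zero, so the points are collinear.

Yes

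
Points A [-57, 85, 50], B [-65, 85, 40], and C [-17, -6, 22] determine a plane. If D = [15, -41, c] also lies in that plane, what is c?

32

A normal to the plane is n = AB × AC = (-910, -624, 728).
D lies in the plane iff n · AD = 0.
This gives (728)c + (-23296) = 0, so c = 32.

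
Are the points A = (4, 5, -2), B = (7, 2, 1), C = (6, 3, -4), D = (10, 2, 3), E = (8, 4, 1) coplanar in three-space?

The plane through A, B, C has normal n = AB × AC = (12, 12, 0) and equation n·P = 108.
Checking the remaining points: n·D = 144, n·E = 144.
Since n·D = 144 ≠ 108, D is off the plane and the points are not all coplanar.

No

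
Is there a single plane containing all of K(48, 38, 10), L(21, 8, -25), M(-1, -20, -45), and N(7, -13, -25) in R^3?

No

With K as base: KL = (-27, -30, -35), KM = (-49, -58, -55), KN = (-41, -51, -35).
KM × KN = (-775, 540, 121).
KL · (KM × KN) = 490.
Since 490 ≠ 0, the four points are not coplanar.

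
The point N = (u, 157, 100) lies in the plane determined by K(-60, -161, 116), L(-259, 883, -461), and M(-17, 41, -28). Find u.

A normal to the plane is n = KL × KM = (-33782, -53467, -85090).
N lies in the plane iff n · KN = 0.
This gives (-33782)u + (-17667986) = 0, so u = -523.

-523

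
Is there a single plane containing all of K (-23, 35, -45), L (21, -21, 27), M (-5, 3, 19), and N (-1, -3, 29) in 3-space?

Yes

The four points are coplanar iff the 3×3 determinant with rows KL, KM, KN is zero.
Rows: (44, -56, 72), (18, -32, 64), (22, -38, 74).
Expanding along the first row: (44)(64) − (-56)(-76) + (72)(20) = 0.
Zero determinant ⇒ coplanar.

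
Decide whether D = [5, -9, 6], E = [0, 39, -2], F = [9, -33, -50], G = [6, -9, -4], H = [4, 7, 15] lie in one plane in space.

The plane through D, E, F has normal n = DE × DF = (-2880, -312, -72) and equation n·P = -12024.
Checking the remaining points: n·G = -14184, n·H = -14784.
Since n·G = -14184 ≠ -12024, G is off the plane and the points are not all coplanar.

No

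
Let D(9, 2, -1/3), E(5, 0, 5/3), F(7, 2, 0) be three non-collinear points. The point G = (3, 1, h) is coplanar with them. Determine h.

4/3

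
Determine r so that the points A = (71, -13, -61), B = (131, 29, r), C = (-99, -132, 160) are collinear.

-139

Direction AC = (-170, -119, 221). From the x-coordinate of B, the parameter along the line is τ = (131 − 71)/(-170) = -6/17.
Then r = (-61) + (-6/17)·(221) = -139.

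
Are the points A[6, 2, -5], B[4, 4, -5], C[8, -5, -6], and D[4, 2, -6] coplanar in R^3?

No

The four points are coplanar iff the 3×3 determinant with rows AB, AC, AD is zero.
Rows: (-2, 2, 0), (2, -7, -1), (-2, 0, -1).
Expanding along the first row: (-2)(7) − (2)(-4) + (0)(-14) = -6.
Nonzero ⇒ not coplanar.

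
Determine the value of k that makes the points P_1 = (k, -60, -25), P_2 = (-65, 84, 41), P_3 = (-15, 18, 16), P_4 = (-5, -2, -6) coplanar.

Coplanarity ⇔ det[P_1P_2; P_1P_3; P_1P_4] = 0.
Expanding, this is linear in k: (-952)k + (38080) = 0.
So k = 40.

40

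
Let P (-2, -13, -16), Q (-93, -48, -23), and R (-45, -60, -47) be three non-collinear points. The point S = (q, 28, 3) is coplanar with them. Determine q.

Coplanarity requires PQ · (PR × PS) = 0.
PQ = (-91, -35, -7), PR = (-43, -47, -31); the triple product is linear in q with coefficient 756 and constant term -49140.
Setting it to zero: q = 65.

65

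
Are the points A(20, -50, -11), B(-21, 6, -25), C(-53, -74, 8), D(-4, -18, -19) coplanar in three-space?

No

The four points are coplanar iff the 3×3 determinant with rows AB, AC, AD is zero.
Rows: (-41, 56, -14), (-73, -24, 19), (-24, 32, -8).
Expanding along the first row: (-41)(-416) − (56)(1040) + (-14)(-2912) = -416.
Nonzero ⇒ not coplanar.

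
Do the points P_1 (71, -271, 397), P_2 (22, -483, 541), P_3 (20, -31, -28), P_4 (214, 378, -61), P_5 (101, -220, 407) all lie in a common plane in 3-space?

The plane through P_1, P_2, P_3 has normal n = P_1P_2 × P_1P_3 = (55540, -28169, -22572) and equation n·P = 2616055.
Checking the remaining points: n·P_4 = 2614570, n·P_5 = 2619916.
Since n·P_4 = 2614570 ≠ 2616055, P_4 is off the plane and the points are not all coplanar.

No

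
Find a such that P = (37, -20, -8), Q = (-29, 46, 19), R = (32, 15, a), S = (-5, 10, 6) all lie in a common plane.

2

The points are coplanar iff PQ · (PR × PS) = 0.
Expanding, this is linear in a: (-792)a + (1584) = 0.
So a = 2.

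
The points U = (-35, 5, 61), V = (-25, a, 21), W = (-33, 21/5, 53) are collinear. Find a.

1

Direction UW = (2, -4/5, -8). From the x-coordinate of V, the parameter along the line is τ = (-25 − (-35))/2 = 5.
Then a = 5 + 5·(-4/5) = 1.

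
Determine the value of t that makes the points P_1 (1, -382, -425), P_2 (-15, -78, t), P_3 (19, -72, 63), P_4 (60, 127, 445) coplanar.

-25

Coplanarity ⇔ det[P_1P_2; P_1P_3; P_1P_4] = 0.
Expanding, this is linear in t: (-9128)t + (-228200) = 0.
So t = -25.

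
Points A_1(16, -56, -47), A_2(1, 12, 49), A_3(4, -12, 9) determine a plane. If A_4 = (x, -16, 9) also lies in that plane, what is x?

7

The plane through A_1, A_2, A_3 has equation −416x − 312y + 156z = 3484.
Substituting A_4: (-416)x + (6396) = 3484, so x = 7.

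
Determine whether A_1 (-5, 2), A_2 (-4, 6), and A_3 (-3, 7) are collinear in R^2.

No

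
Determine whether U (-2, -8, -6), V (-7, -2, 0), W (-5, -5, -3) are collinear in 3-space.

No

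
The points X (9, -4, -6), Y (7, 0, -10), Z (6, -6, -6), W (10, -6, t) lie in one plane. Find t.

-4

The points are coplanar iff XY · (XZ × XW) = 0.
Expanding, this is linear in t: (16)t + (64) = 0.
So t = -4.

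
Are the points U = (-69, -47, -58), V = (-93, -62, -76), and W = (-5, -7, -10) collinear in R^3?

Yes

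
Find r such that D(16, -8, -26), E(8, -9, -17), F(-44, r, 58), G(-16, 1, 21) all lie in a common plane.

4

Coplanarity ⇔ det[DE; DF; DG] = 0.
Expanding, this is linear in r: (-88)r + (352) = 0.
So r = 4.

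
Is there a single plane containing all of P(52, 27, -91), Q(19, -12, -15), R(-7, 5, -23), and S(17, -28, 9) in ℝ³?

The four points are coplanar iff the 3×3 determinant with rows PQ, PR, PS is zero.
Rows: (-33, -39, 76), (-59, -22, 68), (-35, -55, 100).
Expanding along the first row: (-33)(1540) − (-39)(-3520) + (76)(2475) = 0.
Zero determinant ⇒ coplanar.

Yes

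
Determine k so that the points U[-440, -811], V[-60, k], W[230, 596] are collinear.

-13

The three points are collinear iff det[UV; UW] = 0.
This determinant is linear in k: (-670)k + (-8710) = 0, so k = -13.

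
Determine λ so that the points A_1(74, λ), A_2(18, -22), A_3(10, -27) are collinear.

13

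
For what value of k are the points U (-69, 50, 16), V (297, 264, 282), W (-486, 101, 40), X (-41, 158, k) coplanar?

138

The points are coplanar iff UV · (UW × UX) = 0.
Expanding, this is linear in k: (107904)k + (-14890752) = 0.
So k = 138.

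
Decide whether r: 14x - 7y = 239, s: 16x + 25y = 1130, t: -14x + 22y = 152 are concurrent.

Lines aᵢx + bᵢy = cᵢ with pairwise distinct directions are concurrent exactly when det[aᵢ bᵢ cᵢ] = 0.
Here the determinant is 702.
Nonzero, so no common point exists.

No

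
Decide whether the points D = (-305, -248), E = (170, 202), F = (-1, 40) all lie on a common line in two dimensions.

DE = (475, 450), DF = (304, 288).
Checking proportionality: DF = 16/25·DE, so the vectors are parallel and the points are collinear.

Yes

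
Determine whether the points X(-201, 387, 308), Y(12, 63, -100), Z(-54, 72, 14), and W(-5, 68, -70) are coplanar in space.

No

The four points are coplanar iff the 3×3 determinant with rows XY, XZ, XW is zero.
Rows: (213, -324, -408), (147, -315, -294), (196, -319, -378).
Expanding along the first row: (213)(25284) − (-324)(2058) + (-408)(14847) = -5292.
Nonzero ⇒ not coplanar.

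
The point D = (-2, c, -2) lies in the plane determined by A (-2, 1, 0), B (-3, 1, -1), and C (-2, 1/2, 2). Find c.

3/2

The plane through A, B, C has equation −(1/2)x + 2y + (1/2)z = 3.
Substituting D: (2)c + (0) = 3, so c = 3/2.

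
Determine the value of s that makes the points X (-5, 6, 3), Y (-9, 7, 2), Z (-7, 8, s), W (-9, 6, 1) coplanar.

Normal to plane XYW: n = (-2, -4, 4); plane equation n·P = -2.
Requiring n·Z = -2: (4)s + (-18) = -2.
So s = 4.

4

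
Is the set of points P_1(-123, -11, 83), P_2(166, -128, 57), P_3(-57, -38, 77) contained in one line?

P_1P_2 = (289, -117, -26), P_1P_3 = (66, -27, -6).
P_1P_2 × P_1P_3 = (0, 18, -81).
The cross product is nonzero, so the points do not lie on one line.

No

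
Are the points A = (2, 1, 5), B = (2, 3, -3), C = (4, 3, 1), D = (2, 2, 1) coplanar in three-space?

A normal to the plane through A, B, C is n = AB × AC = (8, -16, -4).
The plane has equation n·P = -20. For D: n·D = -20.
Equal, so D lies in the plane and all four are coplanar.

Yes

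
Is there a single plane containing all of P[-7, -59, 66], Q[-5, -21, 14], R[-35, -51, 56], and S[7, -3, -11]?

Yes

A normal to the plane through P, Q, R is n = PQ × PR = (36, 1476, 1080).
The plane has equation n·X = -16056. For S: n·S = -16056.
Equal, so S lies in the plane and all four are coplanar.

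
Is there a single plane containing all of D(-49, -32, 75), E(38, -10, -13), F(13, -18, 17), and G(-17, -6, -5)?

No

With D as base: DE = (87, 22, -88), DF = (62, 14, -58), DG = (32, 26, -80).
DF × DG = (388, 3104, 1164).
DE · (DF × DG) = -388.
Since -388 ≠ 0, the four points are not coplanar.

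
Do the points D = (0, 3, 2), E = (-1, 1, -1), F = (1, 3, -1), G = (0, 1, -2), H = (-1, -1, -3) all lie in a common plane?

The plane through D, E, F has normal n = DE × DF = (6, -6, 2) and equation n·P = -14.
Checking the remaining points: n·G = -10, n·H = -6.
Since n·G = -10 ≠ -14, G is off the plane and the points are not all coplanar.

No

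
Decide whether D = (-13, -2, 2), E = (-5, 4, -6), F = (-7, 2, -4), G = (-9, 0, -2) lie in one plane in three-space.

Yes

With D as base: DE = (8, 6, -8), DF = (6, 4, -6), DG = (4, 2, -4).
DF × DG = (-4, 0, -4).
DE · (DF × DG) = 0.
The scalar triple product vanishes, so the four points are coplanar.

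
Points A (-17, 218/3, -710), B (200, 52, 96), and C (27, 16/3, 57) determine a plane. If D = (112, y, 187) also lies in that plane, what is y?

A normal to the plane is n = AB × AC = (115258/3, -130975, -13702).
D lies in the plane iff n · AD = 0.
This gives (-130975)y + (6548750/3) = 0, so y = 50/3.

50/3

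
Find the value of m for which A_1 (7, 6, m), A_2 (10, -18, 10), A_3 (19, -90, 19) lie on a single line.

7

Direction A_2A_3 = (9, -72, 9). From the x-coordinate of A_1, the parameter along the line is τ = (7 − 10)/9 = -1/3.
Then m = 10 + (-1/3)·(9) = 7.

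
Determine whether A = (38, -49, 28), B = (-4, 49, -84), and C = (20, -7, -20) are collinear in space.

Yes

AB = (-42, 98, -112), AC = (-18, 42, -48).
AB × AC = (0, 0, 0).
The cross product vanishes, so the three points are collinear.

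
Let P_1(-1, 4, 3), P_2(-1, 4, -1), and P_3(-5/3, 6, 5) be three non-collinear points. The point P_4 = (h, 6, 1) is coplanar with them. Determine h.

-5/3

A normal to the plane is n = P_1P_2 × P_1P_3 = (8, 8/3, 0).
P_4 lies in the plane iff n · P_1P_4 = 0.
This gives (8)h + (40/3) = 0, so h = -5/3.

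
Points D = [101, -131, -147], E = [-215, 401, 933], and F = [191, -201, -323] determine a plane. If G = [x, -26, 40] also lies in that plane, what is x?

76

The plane through D, E, F has equation −18032x + 41584y − 25760z = -3482016.
Substituting G: (-18032)x + (-2111584) = -3482016, so x = 76.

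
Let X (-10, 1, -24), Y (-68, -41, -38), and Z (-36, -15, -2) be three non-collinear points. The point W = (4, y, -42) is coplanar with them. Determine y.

A normal to the plane is n = XY × XZ = (-1148, 1640, -164).
W lies in the plane iff n · XW = 0.
This gives (1640)y + (-14760) = 0, so y = 9.

9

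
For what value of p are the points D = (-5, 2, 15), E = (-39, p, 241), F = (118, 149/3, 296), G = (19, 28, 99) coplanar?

488/3

Normal to plane DFG: n = (-3302, -3588, 2054); plane equation n·P = 40144.
Requiring n·E = 40144: (-3588)p + (623792) = 40144.
So p = 488/3.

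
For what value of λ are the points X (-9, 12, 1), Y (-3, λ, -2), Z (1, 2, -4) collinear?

Collinearity requires XY × XZ = 0; each component is linear in λ.
The x-component gives (-5)λ + (30) = 0, so λ = 6.
The remaining components then also vanish.

6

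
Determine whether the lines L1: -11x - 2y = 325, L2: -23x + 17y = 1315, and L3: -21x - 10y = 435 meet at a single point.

Intersecting L1 and L2: solving the 2×2 system gives (x, y) = (-35, 30).
Substitute into L3: (-21)(-35) + (-10)(30) = 435.
This equals 435, so (-35, 30) lies on all three lines and they are concurrent.

Yes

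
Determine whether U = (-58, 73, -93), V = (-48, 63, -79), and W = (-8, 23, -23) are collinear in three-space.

Yes

UV = (10, -10, 14), UW = (50, -50, 70).
UV × UW = (0, 0, 0).
The cross product vanishes, so the three points are collinear.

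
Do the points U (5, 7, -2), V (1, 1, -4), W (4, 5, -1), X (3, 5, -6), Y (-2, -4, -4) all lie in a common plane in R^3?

The plane through U, V, W has normal n = UV × UW = (-10, 6, 2) and equation n·P = -12.
Checking the remaining points: n·X = -12, n·Y = -12.
All equal -12, so all 5 points lie in one plane.

Yes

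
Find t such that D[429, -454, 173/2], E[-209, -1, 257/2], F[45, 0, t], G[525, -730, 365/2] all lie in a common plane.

45/2

Normal to plane DEG: n = (55080, 65280, 132600); plane equation n·P = 5462100.
Requiring n·F = 5462100: (132600)t + (2478600) = 5462100.
So t = 45/2.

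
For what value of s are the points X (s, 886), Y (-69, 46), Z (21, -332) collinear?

-269

Collinearity: (X − Y) must be parallel to (Z − Y) = (90, -378).
Cross-multiplying the components: (s − (-69))·(-378) = (840)·(90).
Solving gives s = -269.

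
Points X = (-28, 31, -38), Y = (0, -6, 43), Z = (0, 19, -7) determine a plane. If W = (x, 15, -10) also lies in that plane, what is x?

The plane through X, Y, Z has equation −175x + 1400y + 700z = 21700.
Substituting W: (-175)x + (14000) = 21700, so x = -44.

-44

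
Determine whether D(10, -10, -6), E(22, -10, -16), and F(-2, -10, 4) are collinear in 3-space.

DE = (12, 0, -10), DF = (-12, 0, 10).
DE × DF = (0, 0, 0).
The cross product vanishes, so the three points are collinear.

Yes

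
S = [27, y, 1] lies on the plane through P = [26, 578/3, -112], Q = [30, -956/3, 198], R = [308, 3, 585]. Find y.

14/3

Coplanarity requires PQ · (PR × PS) = 0.
PQ = (4, -1534/3, 310), PR = (282, -569/3, 697); the triple product is linear in y with coefficient 84632 and constant term -1184848/3.
Setting it to zero: y = 14/3.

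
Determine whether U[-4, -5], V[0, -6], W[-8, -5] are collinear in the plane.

No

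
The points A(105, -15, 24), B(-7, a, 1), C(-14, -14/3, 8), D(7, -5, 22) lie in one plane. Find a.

-19/3

Coplanarity ⇔ det[AB; AC; AD] = 0.
Expanding, this is linear in a: (1330)a + (25270/3) = 0.
So a = -19/3.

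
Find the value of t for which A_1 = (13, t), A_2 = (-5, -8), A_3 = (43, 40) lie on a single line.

10

Collinearity: (A_1 − A_2) must be parallel to (A_3 − A_2) = (48, 48).
Cross-multiplying the components: (t − (-8))·(48) = (18)·(48).
Solving gives t = 10.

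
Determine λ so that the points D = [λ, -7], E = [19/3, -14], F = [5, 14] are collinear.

6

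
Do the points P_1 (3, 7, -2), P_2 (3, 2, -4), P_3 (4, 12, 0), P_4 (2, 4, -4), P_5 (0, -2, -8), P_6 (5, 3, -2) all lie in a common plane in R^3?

The plane through P_1, P_2, P_3 has normal n = P_1P_2 × P_1P_3 = (0, -2, 5) and equation n·P = -24.
Checking the remaining points: n·P_4 = -28, n·P_5 = -36, n·P_6 = -16.
Since n·P_4 = -28 ≠ -24, P_4 is off the plane and the points are not all coplanar.

No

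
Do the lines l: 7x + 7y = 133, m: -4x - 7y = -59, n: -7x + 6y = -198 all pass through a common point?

No

Intersecting l and m: solving the 2×2 system gives (x, y) = (74/3, -17/3).
Substitute into n: (-7)(74/3) + (6)(-17/3) = -620/3.
But n requires -198 ≠ -620/3, so the three lines have no common point.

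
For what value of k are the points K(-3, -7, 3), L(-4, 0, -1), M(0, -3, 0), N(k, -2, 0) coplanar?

The points are coplanar iff KL · (KM × KN) = 0.
Expanding, this is linear in k: (-5)k + (-15) = 0.
So k = -3.

-3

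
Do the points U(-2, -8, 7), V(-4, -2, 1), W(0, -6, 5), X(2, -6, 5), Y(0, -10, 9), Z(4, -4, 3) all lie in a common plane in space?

Yes

The plane through U, V, W has normal n = UV × UW = (0, -16, -16) and equation n·P = 16.
Checking the remaining points: n·X = 16, n·Y = 16, n·Z = 16.
All equal 16, so all 6 points lie in one plane.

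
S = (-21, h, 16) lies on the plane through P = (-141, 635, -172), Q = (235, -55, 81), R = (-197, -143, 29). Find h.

19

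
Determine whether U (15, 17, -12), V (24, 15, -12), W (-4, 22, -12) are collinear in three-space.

No

UV = (9, -2, 0), UW = (-19, 5, 0).
Comparing components 1 and 2: (9)(5) − (-2)(-19) = 7 ≠ 0, so UV and UW are not parallel and the points are not collinear.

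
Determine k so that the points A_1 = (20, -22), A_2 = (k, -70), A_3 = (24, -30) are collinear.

44

Collinearity: (A_2 − A_1) must be parallel to (A_3 − A_1) = (4, -8).
Cross-multiplying the components: (k − 20)·(-8) = (-48)·(4).
Solving gives k = 44.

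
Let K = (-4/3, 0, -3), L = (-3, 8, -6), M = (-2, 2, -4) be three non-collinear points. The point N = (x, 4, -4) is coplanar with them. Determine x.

The plane through K, L, M has equation −2x + (1/3)y + 2z = -10/3.
Substituting N: (-2)x + (-20/3) = -10/3, so x = -5/3.

-5/3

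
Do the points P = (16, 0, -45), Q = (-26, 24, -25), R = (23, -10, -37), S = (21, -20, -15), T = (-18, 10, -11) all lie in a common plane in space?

Yes

The plane through P, Q, R has normal n = PQ × PR = (392, 476, 252) and equation n·X = -5068.
Checking the remaining points: n·S = -5068, n·T = -5068.
All equal -5068, so all 5 points lie in one plane.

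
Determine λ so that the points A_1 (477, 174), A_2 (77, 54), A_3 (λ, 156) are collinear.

417

The three points are collinear iff det[A_1A_2; A_1A_3] = 0.
This determinant is linear in λ: (120)λ + (-50040) = 0, so λ = 417.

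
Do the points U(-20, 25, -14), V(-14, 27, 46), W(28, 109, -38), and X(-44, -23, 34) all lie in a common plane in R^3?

No

The four points are coplanar iff the 3×3 determinant with rows UV, UW, UX is zero.
Rows: (6, 2, 60), (48, 84, -24), (-24, -48, 48).
Expanding along the first row: (6)(2880) − (2)(1728) + (60)(-288) = -3456.
Nonzero ⇒ not coplanar.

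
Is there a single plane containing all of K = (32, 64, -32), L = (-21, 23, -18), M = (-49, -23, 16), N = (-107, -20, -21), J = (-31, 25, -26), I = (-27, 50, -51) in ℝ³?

The plane through K, L, M has normal n = KL × KM = (-750, 1410, 1290) and equation n·P = 24960.
Checking the remaining points: n·N = 24960, n·J = 24960, n·I = 24960.
All equal 24960, so all 6 points lie in one plane.

Yes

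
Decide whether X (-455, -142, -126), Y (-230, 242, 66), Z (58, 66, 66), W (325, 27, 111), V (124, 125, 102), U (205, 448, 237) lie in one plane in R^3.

No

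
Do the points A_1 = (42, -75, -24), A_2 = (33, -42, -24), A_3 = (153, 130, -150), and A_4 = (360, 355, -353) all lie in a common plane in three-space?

No

A normal to the plane through A_1, A_2, A_3 is n = A_1A_2 × A_1A_3 = (-4158, -1134, -5508).
The plane has equation n·P = 42606. For A_4: n·A_4 = 44874.
44874 ≠ 42606, so A_4 is off the plane.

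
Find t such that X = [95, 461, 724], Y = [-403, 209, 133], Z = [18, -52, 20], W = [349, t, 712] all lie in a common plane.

347

Normal to plane XYZ: n = (-125775, -305085, 236070); plane equation n·P = 18321870.
Requiring n·W = 18321870: (-305085)t + (124186365) = 18321870.
So t = 347.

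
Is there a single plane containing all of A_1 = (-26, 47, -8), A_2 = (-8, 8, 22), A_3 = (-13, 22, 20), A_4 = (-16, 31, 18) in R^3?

No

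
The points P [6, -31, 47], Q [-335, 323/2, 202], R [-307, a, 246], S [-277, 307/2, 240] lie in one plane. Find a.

Coplanarity ⇔ det[PQ; PR; PS] = 0.
Expanding, this is linear in a: (-21948)a + (3676290) = 0.
So a = 335/2.

335/2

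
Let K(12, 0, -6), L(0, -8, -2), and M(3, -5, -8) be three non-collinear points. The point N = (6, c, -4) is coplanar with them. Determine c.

Coplanarity requires KL · (KM × KN) = 0.
KL = (-12, -8, 4), KM = (-9, -5, -2); the triple product is linear in c with coefficient -60 and constant term -240.
Setting it to zero: c = -4.

-4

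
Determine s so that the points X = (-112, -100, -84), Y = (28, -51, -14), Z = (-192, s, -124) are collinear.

-128

Collinearity requires XY × XZ = 0; each component is linear in s.
The x-component gives (-70)s + (-8960) = 0, so s = -128.
The remaining components then also vanish.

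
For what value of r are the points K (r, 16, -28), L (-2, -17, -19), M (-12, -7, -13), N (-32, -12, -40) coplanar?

Coplanarity ⇔ det[KL; KM; KN] = 0.
Expanding, this is linear in r: (240)r + (15600) = 0.
So r = -65.

-65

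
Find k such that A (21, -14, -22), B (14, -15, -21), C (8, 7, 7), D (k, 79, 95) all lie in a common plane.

Coplanarity ⇔ det[AB; AC; AD] = 0.
Expanding, this is linear in k: (-50)k + (0) = 0.
So k = 0.

0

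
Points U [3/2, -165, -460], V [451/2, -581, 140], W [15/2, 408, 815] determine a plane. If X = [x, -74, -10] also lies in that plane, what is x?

Coplanarity requires UV · (UW × UX) = 0.
UV = (224, -416, 600), UW = (6, 573, 1275); the triple product is linear in x with coefficient -874200 and constant term 34530900.
Setting it to zero: x = 79/2.

79/2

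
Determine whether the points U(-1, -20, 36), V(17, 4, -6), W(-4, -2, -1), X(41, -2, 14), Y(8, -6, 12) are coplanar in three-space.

No

The plane through U, V, W has normal n = UV × UW = (-132, 792, 396) and equation n·P = -1452.
Checking the remaining points: n·X = -1452, n·Y = -1056.
Since n·Y = -1056 ≠ -1452, Y is off the plane and the points are not all coplanar.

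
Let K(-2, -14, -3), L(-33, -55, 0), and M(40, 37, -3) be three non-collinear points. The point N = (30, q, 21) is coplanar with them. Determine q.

-2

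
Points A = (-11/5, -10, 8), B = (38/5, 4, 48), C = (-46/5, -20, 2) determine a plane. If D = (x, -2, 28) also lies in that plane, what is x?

17/5

A normal to the plane is n = AB × AC = (316, -1106/5, 0).
D lies in the plane iff n · AD = 0.
This gives (316)x + (-5372/5) = 0, so x = 17/5.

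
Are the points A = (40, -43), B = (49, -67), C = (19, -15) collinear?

No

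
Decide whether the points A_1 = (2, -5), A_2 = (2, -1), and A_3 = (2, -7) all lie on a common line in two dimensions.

Yes

A_1A_2 = (0, 4), A_1A_3 = (0, -2).
Twice the signed area of △A_1A_2A_3 is (0)(-2) − (4)(0) = 0.
The triangle is degenerate (zero area), so the points are collinear.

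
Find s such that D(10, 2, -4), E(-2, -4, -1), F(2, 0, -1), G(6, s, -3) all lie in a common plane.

Coplanarity ⇔ det[DE; DF; DG] = 0.
Expanding, this is linear in s: (12)s + (0) = 0.
So s = 0.

0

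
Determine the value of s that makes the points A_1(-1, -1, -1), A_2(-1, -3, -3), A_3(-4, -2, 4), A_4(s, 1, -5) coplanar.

2

The points are coplanar iff A_1A_2 · (A_1A_3 × A_1A_4) = 0.
Expanding, this is linear in s: (-12)s + (24) = 0.
So s = 2.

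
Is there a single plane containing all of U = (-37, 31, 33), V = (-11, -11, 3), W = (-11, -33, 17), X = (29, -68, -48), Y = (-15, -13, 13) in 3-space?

Yes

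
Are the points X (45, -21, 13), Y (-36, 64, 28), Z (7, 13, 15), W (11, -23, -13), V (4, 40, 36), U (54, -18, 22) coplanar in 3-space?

Yes

The plane through X, Y, Z has normal n = XY × XZ = (-340, -408, 476) and equation n·P = -544.
Checking the remaining points: n·W = -544, n·V = -544, n·U = -544.
All equal -544, so all 6 points lie in one plane.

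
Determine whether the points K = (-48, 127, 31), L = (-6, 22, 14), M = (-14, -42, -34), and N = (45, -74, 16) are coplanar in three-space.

The four points are coplanar iff the 3×3 determinant with rows KL, KM, KN is zero.
Rows: (42, -105, -17), (34, -169, -65), (93, -201, -15).
Expanding along the first row: (42)(-10530) − (-105)(5535) + (-17)(8883) = -12096.
Nonzero ⇒ not coplanar.

No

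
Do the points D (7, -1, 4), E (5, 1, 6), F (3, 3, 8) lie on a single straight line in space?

DE = (-2, 2, 2), DF = (-4, 4, 4).
Each component of DF is 2 times the corresponding component of DE, so DF = 2·DE and the points are collinear.

Yes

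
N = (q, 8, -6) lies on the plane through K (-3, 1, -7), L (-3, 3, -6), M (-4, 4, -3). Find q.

-2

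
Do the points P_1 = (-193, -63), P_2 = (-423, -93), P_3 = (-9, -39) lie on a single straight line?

P_1P_2 = (-230, -30), P_1P_3 = (184, 24).
Checking proportionality: P_1P_3 = -4/5·P_1P_2, so the vectors are parallel and the points are collinear.

Yes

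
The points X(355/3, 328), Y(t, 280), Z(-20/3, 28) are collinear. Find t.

The three points are collinear iff det[XY; XZ] = 0.
This determinant is linear in t: (-300)t + (29500) = 0, so t = 295/3.

295/3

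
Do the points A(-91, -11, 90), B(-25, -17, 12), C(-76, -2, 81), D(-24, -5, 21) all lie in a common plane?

Yes

The four points are coplanar iff the 3×3 determinant with rows AB, AC, AD is zero.
Rows: (66, -6, -78), (15, 9, -9), (67, 6, -69).
Expanding along the first row: (66)(-567) − (-6)(-432) + (-78)(-513) = 0.
Zero determinant ⇒ coplanar.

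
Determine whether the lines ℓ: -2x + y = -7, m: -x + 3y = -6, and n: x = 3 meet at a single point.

Intersecting ℓ and m: solving the 2×2 system gives (x, y) = (3, -1).
Substitute into n: (1)(3) + (0)(-1) = 3.
This equals 3, so (3, -1) lies on all three lines and they are concurrent.

Yes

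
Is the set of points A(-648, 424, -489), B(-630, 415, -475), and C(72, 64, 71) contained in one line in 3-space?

AB = (18, -9, 14), AC = (720, -360, 560).
AB × AC = (0, 0, 0).
The cross product vanishes, so the three points are collinear.

Yes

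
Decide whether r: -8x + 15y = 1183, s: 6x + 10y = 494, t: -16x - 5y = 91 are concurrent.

Yes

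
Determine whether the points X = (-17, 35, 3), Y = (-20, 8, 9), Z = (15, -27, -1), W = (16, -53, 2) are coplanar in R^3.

No

With X as base: XY = (-3, -27, 6), XZ = (32, -62, -4), XW = (33, -88, -1).
XZ × XW = (-290, -100, -770).
XY · (XZ × XW) = -1050.
Since -1050 ≠ 0, the four points are not coplanar.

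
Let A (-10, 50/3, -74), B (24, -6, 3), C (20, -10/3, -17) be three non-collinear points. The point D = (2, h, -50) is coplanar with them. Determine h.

26/3

Coplanarity requires AB · (AC × AD) = 0.
AB = (34, -68/3, 77), AC = (30, -20, 57); the triple product is linear in h with coefficient 372 and constant term -3224.
Setting it to zero: h = 26/3.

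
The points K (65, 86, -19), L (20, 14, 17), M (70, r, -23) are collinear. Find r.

Collinearity requires KL × KM = 0; each component is linear in r.
The x-component gives (-36)r + (3384) = 0, so r = 94.
The remaining components then also vanish.

94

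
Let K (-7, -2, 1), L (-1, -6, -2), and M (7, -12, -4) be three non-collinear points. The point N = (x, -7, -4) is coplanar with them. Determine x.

1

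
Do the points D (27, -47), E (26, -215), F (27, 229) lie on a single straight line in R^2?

DE = (-1, -168), DF = (0, 276).
det[DE; DF] = (-1)(276) − (-168)(0) = -276.
The determinant is nonzero, so they are not collinear.

No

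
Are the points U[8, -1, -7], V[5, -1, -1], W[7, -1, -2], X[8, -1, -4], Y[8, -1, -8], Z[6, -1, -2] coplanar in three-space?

The plane through U, V, W has normal n = UV × UW = (0, 9, 0) and equation n·P = -9.
Checking the remaining points: n·X = -9, n·Y = -9, n·Z = -9.
All equal -9, so all 6 points lie in one plane.

Yes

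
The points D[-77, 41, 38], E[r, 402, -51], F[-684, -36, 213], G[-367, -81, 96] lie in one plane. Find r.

The points are coplanar iff DE · (DF × DG) = 0.
Expanding, this is linear in r: (16884)r + (-8914752) = 0.
So r = 528.

528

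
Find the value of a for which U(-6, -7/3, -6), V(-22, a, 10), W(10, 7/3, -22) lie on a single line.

-7

Collinearity requires UV × UW = 0; each component is linear in a.
The x-component gives (-16)a + (-112) = 0, so a = -7.
The remaining components then also vanish.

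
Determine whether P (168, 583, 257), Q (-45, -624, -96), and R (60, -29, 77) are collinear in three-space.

PQ = (-213, -1207, -353), PR = (-108, -612, -180).
PQ × PR = (1224, -216, 0).
The cross product is nonzero, so the points do not lie on one line.

No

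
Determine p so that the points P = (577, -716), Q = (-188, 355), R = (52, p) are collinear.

19

Collinearity: (R − P) must be parallel to (Q − P) = (-765, 1071).
Cross-multiplying the components: (p − (-716))·(-765) = (-525)·(1071).
Solving gives p = 19.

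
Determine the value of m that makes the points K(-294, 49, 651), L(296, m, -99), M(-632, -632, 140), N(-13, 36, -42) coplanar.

Coplanarity ⇔ det[KL; KM; KN] = 0.
Expanding, this is linear in m: (-377825)m + (146218275) = 0.
So m = 387.

387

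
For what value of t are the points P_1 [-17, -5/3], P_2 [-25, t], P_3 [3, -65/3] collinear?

19/3

The three points are collinear iff det[P_1P_2; P_1P_3] = 0.
This determinant is linear in t: (-20)t + (380/3) = 0, so t = 19/3.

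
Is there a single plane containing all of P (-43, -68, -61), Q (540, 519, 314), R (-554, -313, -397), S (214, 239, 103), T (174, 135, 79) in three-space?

Yes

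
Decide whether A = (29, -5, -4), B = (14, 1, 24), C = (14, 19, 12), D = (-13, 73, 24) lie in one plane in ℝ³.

No

With A as base: AB = (-15, 6, 28), AC = (-15, 24, 16), AD = (-42, 78, 28).
AC × AD = (-576, -252, -162).
AB · (AC × AD) = 2592.
Since 2592 ≠ 0, the four points are not coplanar.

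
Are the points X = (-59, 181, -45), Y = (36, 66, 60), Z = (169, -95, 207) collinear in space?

XY = (95, -115, 105), XZ = (228, -276, 252).
XY × XZ = (0, 0, 0).
The cross product vanishes, so the three points are collinear.

Yes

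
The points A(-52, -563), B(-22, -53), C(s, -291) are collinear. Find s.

The three points are collinear iff det[AB; AC] = 0.
This determinant is linear in s: (-510)s + (-18360) = 0, so s = -36.

-36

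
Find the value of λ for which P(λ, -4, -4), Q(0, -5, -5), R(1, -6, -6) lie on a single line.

-1

Collinearity requires PQ × PR = 0; each component is linear in λ.
The y-component gives (-1)λ + (-1) = 0, so λ = -1.
The remaining components then also vanish.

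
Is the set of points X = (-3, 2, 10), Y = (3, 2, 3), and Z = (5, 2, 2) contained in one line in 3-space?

No

XY = (6, 0, -7), XZ = (8, 0, -8).
Comparing components 3 and 1: (-7)(8) − (6)(-8) = -8 ≠ 0, so XY and XZ are not parallel and the points are not collinear.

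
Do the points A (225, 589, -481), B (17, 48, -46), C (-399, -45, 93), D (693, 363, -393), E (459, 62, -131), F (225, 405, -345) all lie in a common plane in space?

The plane through A, B, C has normal n = AB × AC = (-34744, -152048, -205712) and equation n·P = 1573800.
Checking the remaining points: n·D = 1573800, n·E = 1573800, n·F = 1573800.
All equal 1573800, so all 6 points lie in one plane.

Yes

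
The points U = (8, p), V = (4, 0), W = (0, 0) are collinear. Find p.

The three points are collinear iff det[UV; UW] = 0.
This determinant is linear in p: (-4)p + (0) = 0, so p = 0.

0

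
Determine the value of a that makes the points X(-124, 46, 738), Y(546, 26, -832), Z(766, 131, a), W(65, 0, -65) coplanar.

-352

Normal to plane XYW: n = (-56160, 241280, -27040); plane equation n·P = -1892800.
Requiring n·Z = -1892800: (-27040)a + (-11410880) = -1892800.
So a = -352.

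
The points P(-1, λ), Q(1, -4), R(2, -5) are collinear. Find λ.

-2

Collinearity: (P − Q) must be parallel to (R − Q) = (1, -1).
Cross-multiplying the components: (λ − (-4))·(1) = (-2)·(-1).
Solving gives λ = -2.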